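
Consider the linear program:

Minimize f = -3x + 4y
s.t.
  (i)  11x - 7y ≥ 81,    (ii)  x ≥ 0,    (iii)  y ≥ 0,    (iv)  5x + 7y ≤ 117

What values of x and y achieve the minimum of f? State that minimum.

Feasible corners and f = -3x + 4y:
  (81/11, 0) → f = -243/11
  (99/8, 63/8) → f = -45/8
  (117/5, 0) → f = -351/5

At the optimal vertex, y = 0 and 5x + 7y = 117.
Solving simultaneously gives x = 117/5, y = 0.

x = 117/5, y = 0, minimum f = -351/5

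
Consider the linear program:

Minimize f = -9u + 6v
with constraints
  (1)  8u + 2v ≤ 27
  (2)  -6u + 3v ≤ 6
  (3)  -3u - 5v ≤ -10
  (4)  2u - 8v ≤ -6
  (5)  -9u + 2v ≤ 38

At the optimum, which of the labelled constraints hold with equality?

Feasible corners and f = -9u + 6v:
  (23/12, 35/6) → f = 71/4
  (3, 3/2) → f = -18
  (0, 2) → f = 12
  (25/17, 19/17) → f = -111/17

The minimum is at (3, 3/2). Substituting into each constraint, equality holds for (1) and (4); the remaining constraints have slack.

(1) and (4)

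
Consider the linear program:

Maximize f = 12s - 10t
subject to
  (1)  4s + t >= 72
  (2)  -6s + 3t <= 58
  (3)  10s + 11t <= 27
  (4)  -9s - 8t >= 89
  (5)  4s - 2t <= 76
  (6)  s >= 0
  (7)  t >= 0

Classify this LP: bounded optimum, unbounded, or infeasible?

The boundaries s = 0 and t = 0 meet at (0, 0), but that point violates 4s + t ≥ 72. Every candidate vertex is excluded by some other constraint, so the feasible region is empty.

infeasible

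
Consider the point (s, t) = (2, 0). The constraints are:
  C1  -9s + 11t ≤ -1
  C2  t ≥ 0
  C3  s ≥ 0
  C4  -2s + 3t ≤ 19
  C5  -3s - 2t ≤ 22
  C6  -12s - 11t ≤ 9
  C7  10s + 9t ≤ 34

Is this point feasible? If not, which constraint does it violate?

feasible

C1: -18 ≤ -1 ✓
C2: 0 ≥ 0 ✓
C3: 2 ≥ 0 ✓
C4: -4 ≤ 19 ✓
C5: -6 ≤ 22 ✓
C6: -24 ≤ 9 ✓
C7: 20 ≤ 34 ✓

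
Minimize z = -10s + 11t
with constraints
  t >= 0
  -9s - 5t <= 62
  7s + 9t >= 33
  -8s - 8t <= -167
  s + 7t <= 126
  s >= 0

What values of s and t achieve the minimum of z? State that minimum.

Feasible corners and z = -10s + 11t:
  (167/8, 0) → z = -835/4
  (126, 0) → z = -1260
  (161/48, 841/48) → z = 2547/16

s = 126, t = 0, minimum z = -1260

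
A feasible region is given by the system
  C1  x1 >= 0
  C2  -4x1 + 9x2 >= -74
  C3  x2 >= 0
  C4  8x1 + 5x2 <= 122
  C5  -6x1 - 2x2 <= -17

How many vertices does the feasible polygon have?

4

Of the 10 pairwise boundary intersections, those satisfying every inequality are:
  (0, 122/5)
  (0, 17/2)
  (61/4, 0)
  (17/6, 0)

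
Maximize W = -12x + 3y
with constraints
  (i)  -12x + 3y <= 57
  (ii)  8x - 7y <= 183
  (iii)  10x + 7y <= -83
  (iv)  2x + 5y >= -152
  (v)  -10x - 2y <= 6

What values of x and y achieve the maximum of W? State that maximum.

Vertices and W = -12x + 3y:
  (50/9, -1247/63) → W = -2647/21
  (162/43, -939/43) → W = -4761/43
  (62/25, -77/5) → W = -1899/25

The binding constraints are 10x + 7y = -83 and -10x - 2y = 6.
Solving simultaneously gives x = 62/25, y = -77/5.

x = 62/25, y = -77/5, maximum W = -1899/25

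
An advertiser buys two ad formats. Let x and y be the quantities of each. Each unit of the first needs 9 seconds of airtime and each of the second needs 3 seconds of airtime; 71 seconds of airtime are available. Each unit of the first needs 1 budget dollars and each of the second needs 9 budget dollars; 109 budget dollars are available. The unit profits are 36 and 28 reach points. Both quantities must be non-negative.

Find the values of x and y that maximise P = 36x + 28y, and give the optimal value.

x = 4, y = 35/3, maximum P = 1412/3

Vertices and P = 36x + 28y:
  (0, 0) → P = 0
  (0, 109/9) → P = 3052/9
  (71/9, 0) → P = 284
  (4, 35/3) → P = 1412/3

The optimum lies where 9x + 3y = 71 and x + 9y = 109.
Solving simultaneously gives x = 4, y = 35/3.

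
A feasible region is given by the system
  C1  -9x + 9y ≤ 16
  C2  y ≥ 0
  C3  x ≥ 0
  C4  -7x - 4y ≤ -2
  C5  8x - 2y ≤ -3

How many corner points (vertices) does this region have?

3

The feasible vertices (each the meet of two boundaries and inside every other half-plane) are:
  (0, 16/9)
  (5/54, 101/54)
  (0, 3/2)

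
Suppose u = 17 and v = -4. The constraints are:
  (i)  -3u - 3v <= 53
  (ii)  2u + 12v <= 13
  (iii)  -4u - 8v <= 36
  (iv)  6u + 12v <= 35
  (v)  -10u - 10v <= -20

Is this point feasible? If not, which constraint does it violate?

Constraint (iv): 6u + 12v = 54, which is not ≤ 35. All other constraints are satisfied.

not feasible — violates (iv)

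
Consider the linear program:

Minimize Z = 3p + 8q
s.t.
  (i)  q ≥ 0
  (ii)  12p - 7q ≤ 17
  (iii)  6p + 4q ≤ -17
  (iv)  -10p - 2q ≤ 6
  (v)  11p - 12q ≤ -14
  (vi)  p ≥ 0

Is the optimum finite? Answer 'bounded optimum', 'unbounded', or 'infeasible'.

infeasible

The boundaries 12p - 7q = 17 and 11p - 12q = -14 meet at (302/67, 355/67), but that point violates 6p + 4q ≤ -17. Every candidate vertex is excluded by some other constraint, so the feasible region is empty.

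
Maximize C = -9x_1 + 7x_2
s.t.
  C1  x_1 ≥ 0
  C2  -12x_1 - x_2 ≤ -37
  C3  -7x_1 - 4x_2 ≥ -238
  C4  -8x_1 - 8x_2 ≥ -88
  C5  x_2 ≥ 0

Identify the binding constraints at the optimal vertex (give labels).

Corner points and C = -9x_1 + 7x_2:
  (26/11, 95/11) → C = 431/11
  (37/12, 0) → C = -111/4
  (11, 0) → C = -99

The maximum is at (26/11, 95/11). Substituting into each constraint, equality holds for C2 and C4; the remaining constraints have slack.

C2 and C4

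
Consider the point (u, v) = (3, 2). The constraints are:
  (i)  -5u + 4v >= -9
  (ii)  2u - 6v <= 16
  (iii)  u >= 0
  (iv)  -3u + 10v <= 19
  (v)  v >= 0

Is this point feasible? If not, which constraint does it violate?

(i): -7 ≥ -9 ✓
(ii): -6 ≤ 16 ✓
(iii): 3 ≥ 0 ✓
(iv): 11 ≤ 19 ✓
(v): 2 ≥ 0 ✓

feasible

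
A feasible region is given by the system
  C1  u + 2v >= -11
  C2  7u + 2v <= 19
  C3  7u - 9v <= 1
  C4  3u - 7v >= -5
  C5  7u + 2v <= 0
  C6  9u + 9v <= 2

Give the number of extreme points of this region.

Pairwise boundary intersections that survive every other constraint:
  (-97/23, -78/23)
  (-87/13, -28/13)
  (2/77, -1/11)
  (-31/90, 17/30)
  (-4/45, 14/45)

5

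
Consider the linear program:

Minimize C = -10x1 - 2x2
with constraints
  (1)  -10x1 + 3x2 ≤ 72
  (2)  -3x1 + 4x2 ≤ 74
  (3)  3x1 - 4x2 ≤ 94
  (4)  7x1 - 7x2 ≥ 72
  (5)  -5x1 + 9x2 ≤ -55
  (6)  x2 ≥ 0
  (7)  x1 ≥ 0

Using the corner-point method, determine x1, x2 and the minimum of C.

x1 = 626/7, x2 = 305/7, minimum C = -6870/7

Feasible corners and C = -10x1 - 2x2:
  (626/7, 305/7) → C = -6870/7
  (94/3, 0) → C = -940/3
  (11, 0) → C = -110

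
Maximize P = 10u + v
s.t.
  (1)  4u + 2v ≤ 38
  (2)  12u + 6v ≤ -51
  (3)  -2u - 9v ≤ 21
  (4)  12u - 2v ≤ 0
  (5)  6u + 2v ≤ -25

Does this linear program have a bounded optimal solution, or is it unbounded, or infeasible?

Extreme points and P = 10u + v:
  (-4, -1/2) → P = -81/2
  (-183/50, -38/25) → P = -953/25
The feasible region has finitely many vertices and no improving ray; the maximum is -953/25 at (-183/50, -38/25).

bounded optimum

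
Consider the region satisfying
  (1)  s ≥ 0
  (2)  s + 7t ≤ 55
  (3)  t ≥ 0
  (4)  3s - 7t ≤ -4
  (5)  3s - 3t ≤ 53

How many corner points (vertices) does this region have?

3

Pairwise boundary intersections that survive every other constraint:
  (0, 55/7)
  (0, 4/7)
  (51/4, 169/28)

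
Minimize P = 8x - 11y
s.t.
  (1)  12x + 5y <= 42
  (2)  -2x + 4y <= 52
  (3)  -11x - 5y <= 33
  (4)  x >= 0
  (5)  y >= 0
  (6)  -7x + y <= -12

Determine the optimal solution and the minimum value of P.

x = 102/47, y = 150/47, minimum P = -834/47

Extreme points and P = 8x - 11y:
  (7/2, 0) → P = 28
  (102/47, 150/47) → P = -834/47
  (12/7, 0) → P = 96/7

At the optimal vertex, 12x + 5y = 42 and -7x + y = -12.
Solving simultaneously gives x = 102/47, y = 150/47.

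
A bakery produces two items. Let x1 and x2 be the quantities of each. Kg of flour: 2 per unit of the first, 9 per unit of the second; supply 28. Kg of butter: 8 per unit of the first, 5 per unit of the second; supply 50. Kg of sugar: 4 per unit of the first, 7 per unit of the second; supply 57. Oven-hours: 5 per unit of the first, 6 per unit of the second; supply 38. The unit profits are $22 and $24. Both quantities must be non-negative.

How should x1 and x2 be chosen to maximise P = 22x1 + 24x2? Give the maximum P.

x1 = 5, x2 = 2, maximum P = 158

Corner points and P = 22x1 + 24x2:
  (0, 0) → P = 0
  (0, 28/9) → P = 224/3
  (25/4, 0) → P = 275/2
  (5, 2) → P = 158

The binding constraints are 2x1 + 9x2 = 28 and 8x1 + 5x2 = 50.
Solving simultaneously gives x1 = 5, x2 = 2.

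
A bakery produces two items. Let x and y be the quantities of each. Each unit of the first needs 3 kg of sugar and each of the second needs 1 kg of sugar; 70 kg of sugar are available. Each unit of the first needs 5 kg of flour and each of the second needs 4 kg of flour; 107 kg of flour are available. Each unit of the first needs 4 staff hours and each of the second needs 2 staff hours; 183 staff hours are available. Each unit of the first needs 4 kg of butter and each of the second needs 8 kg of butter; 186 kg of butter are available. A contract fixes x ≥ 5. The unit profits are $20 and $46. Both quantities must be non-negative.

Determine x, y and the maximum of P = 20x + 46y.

Extreme points and P = 20x + 46y:
  (107/5, 0) → P = 428
  (5, 0) → P = 100
  (5, 41/2) → P = 1043

x = 5, y = 41/2, maximum P = 1043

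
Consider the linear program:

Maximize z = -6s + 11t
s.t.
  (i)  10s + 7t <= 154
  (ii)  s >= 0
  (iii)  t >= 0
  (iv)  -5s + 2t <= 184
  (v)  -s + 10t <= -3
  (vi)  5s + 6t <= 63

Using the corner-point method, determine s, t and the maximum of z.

Feasible corners and z = -6s + 11t:
  (3, 0) → z = -18
  (63/5, 0) → z = -378/5
  (81/7, 6/7) → z = -60

s = 3, t = 0, maximum z = -18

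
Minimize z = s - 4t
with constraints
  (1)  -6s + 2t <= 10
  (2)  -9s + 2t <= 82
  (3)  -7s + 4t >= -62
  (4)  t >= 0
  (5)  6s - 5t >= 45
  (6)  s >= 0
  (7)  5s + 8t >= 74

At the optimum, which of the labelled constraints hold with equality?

(3) and (5)

Corner points and z = s - 4t:
  (130/11, 57/11) → z = -98/11
  (198/19, 52/19) → z = -10/19
  (10, 3) → z = -2

The minimum is at (130/11, 57/11). Substituting into each constraint, equality holds for (3) and (5); the remaining constraints have slack.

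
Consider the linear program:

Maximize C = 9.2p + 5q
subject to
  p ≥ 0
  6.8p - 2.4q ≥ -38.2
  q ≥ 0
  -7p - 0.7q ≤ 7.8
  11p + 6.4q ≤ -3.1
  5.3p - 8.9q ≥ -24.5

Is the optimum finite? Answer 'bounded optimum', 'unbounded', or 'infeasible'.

The boundaries p = 0 and q = 0 meet at (0, 0), but that point violates 11p + 6.4q ≤ -3.1. Every candidate vertex is excluded by some other constraint, so the feasible region is empty.

infeasible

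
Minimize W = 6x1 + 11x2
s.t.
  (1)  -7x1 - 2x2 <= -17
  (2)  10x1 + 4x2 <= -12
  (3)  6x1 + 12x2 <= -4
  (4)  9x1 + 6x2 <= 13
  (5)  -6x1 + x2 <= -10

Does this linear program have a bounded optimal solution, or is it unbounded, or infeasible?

From the feasible point (23/2, -127/4), moving in the direction (4, -10) keeps every constraint satisfied while W decreases without bound.

unbounded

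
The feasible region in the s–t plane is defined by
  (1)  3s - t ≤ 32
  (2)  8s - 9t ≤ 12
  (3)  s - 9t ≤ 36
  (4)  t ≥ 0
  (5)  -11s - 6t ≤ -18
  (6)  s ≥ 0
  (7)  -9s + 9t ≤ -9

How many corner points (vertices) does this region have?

4

The feasible vertices (each the meet of two boundaries and inside every other half-plane) are:
  (276/19, 220/19)
  (31/2, 29/2)
  (78/49, 4/49)
  (24/17, 7/17)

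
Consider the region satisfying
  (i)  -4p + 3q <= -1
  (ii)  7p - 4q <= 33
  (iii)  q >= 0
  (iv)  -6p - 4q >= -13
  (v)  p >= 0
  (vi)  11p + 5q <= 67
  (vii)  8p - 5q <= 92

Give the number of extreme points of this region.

Intersecting each pair of boundary lines and keeping only the points that satisfy every inequality leaves:
  (1/4, 0)
  (43/34, 23/17)
  (13/6, 0)

3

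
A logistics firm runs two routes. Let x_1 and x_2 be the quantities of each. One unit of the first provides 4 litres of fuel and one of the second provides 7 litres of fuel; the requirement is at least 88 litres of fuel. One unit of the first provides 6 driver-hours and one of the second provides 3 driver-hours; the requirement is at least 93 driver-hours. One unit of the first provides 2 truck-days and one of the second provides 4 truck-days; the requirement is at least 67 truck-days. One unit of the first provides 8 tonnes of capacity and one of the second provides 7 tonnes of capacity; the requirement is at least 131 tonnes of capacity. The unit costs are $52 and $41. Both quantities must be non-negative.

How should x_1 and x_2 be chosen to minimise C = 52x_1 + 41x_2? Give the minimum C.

x_1 = 19/2, x_2 = 12, minimum C = 986

Vertices and C = 52x_1 + 41x_2:
  (0, 31) → C = 1271
  (67/2, 0) → C = 1742
  (19/2, 12) → C = 986
The feasible region is unbounded (it extends along (0, 1), (1, 0)), but C strictly increases along every unbounded feasible direction, so there is no improving ray and the minimum is attained at a vertex.

At the optimal vertex, 6x_1 + 3x_2 = 93 and 2x_1 + 4x_2 = 67.
Solving simultaneously gives x_1 = 19/2, x_2 = 12.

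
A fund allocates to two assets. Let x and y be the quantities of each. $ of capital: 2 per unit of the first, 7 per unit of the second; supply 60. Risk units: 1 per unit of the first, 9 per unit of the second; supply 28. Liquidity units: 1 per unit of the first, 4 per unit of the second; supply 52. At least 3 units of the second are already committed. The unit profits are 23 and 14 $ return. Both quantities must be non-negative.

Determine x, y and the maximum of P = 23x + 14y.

x = 1, y = 3, maximum P = 65

Feasible corners and P = 23x + 14y:
  (0, 28/9) → P = 392/9
  (0, 3) → P = 42
  (1, 3) → P = 65

The optimum lies where x + 9y = 28 and y = 3.
Solving simultaneously gives x = 1, y = 3.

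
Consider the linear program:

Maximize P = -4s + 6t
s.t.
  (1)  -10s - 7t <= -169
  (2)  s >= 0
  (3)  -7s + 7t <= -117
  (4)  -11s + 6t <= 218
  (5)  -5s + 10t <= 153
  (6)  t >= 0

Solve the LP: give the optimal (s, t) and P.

s = 2241/35, t = 1656/35, maximum P = 972/35

Vertices and P = -4s + 6t:
  (286/17, 13/119) → P = -7930/119
  (169/10, 0) → P = -338/5
  (2241/35, 1656/35) → P = 972/35
The feasible region is unbounded (it extends along (2, 1), (1, 0)), but P strictly decreases along every unbounded feasible direction, so there is no improving ray and the maximum is attained at a vertex.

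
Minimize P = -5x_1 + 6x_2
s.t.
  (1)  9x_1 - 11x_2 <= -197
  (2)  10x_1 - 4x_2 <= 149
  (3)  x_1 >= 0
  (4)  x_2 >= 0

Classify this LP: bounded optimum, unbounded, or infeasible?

bounded optimum

Vertices and P = -5x_1 + 6x_2:
  (2427/74, 3311/74) → P = 7731/74
  (0, 197/11) → P = 1182/11
The feasible region has finitely many vertices and no improving ray; the minimum is 7731/74 at (2427/74, 3311/74).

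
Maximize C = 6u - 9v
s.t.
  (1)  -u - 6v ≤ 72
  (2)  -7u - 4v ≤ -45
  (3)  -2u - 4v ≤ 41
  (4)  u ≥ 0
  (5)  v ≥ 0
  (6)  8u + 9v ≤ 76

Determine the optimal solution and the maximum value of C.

u = 19/2, v = 0, maximum C = 57

Corner points and C = 6u - 9v:
  (45/7, 0) → C = 270/7
  (101/31, 172/31) → C = -942/31
  (19/2, 0) → C = 57

The optimum lies where v = 0 and 8u + 9v = 76.
Solving simultaneously gives u = 19/2, v = 0.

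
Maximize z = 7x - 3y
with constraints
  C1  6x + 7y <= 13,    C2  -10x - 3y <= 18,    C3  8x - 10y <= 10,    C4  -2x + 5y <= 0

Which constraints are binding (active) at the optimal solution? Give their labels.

Vertices and z = 7x - 3y:
  (50/29, 11/29) → z = 317/29
  (65/44, 13/22) → z = 377/44
  (-75/62, -61/31) → z = -159/62
  (-45/28, -9/14) → z = -261/28

The maximum is at (50/29, 11/29). Substituting into each constraint, equality holds for C1 and C3; the remaining constraints have slack.

C1 and C3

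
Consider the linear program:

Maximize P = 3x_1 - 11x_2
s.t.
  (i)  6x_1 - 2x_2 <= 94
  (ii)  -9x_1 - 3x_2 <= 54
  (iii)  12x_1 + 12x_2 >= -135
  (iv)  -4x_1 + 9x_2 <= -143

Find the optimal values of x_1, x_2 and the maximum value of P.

Extreme points and P = 3x_1 - 11x_2:
  (143/16, -323/16) → P = 1991/8
  (280/23, -241/23) → P = 3491/23
  (167/52, -188/13) → P = 8773/52

The optimum lies where 6x_1 - 2x_2 = 94 and 12x_1 + 12x_2 = -135.
Solving simultaneously gives x_1 = 143/16, x_2 = -323/16.

x_1 = 143/16, x_2 = -323/16, maximum P = 1991/8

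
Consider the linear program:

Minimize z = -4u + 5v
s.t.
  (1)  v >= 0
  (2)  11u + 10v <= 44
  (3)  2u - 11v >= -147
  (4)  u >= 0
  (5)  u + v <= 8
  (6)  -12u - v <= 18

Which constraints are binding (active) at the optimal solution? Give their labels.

Corner points and z = -4u + 5v:
  (4, 0) → z = -16
  (0, 0) → z = 0
  (0, 22/5) → z = 22

The minimum is at (4, 0). Substituting into each constraint, equality holds for (1) and (2); the remaining constraints have slack.

(1) and (2)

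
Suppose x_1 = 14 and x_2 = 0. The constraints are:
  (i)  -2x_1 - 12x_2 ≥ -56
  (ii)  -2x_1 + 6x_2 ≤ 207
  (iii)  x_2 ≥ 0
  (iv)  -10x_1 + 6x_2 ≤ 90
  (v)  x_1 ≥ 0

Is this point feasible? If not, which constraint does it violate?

feasible

(i): -28 ≥ -56 ✓
(ii): -28 ≤ 207 ✓
(iii): 0 ≥ 0 ✓
(iv): -140 ≤ 90 ✓
(v): 14 ≥ 0 ✓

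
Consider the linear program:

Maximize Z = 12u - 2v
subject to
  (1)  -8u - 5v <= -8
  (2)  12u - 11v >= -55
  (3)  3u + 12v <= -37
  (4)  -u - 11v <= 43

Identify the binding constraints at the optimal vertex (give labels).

Extreme points and Z = 12u - 2v:
  (281/81, -320/81) → Z = 4012/81
  (303/83, -352/83) → Z = 4340/83
  (109/21, -92/21) → Z = 1492/21

The maximum is at (109/21, -92/21). Substituting into each constraint, equality holds for (3) and (4); the remaining constraints have slack.

(3) and (4)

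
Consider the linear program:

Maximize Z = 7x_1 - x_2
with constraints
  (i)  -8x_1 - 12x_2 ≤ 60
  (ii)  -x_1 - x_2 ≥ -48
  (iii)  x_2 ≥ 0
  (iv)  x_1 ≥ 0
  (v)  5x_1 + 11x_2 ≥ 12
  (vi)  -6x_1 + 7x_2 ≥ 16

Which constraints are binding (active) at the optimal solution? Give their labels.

(ii) and (vi)

Extreme points and Z = 7x_1 - x_2:
  (0, 48) → Z = -48
  (320/13, 304/13) → Z = 1936/13
  (0, 16/7) → Z = -16/7

The maximum is at (320/13, 304/13). Substituting into each constraint, equality holds for (ii) and (vi); the remaining constraints have slack.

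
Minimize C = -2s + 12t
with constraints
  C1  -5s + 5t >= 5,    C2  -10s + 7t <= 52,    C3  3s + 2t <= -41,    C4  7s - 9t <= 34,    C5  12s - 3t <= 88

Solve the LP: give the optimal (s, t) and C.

s = -15, t = -14, minimum C = -138

Vertices and C = -2s + 12t:
  (-15, -14) → C = -138
  (-43/5, -38/5) → C = -74
  (-391/41, -254/41) → C = -2266/41

At the optimal vertex, -5s + 5t = 5 and -10s + 7t = 52.
Solving simultaneously gives s = -15, t = -14.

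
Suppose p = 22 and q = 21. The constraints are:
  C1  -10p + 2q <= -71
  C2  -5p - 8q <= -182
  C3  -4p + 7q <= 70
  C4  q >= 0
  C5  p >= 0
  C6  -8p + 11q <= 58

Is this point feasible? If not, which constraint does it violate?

feasible

C1: -178 ≤ -71 ✓
C2: -278 ≤ -182 ✓
C3: 59 ≤ 70 ✓
C4: 21 ≥ 0 ✓
C5: 22 ≥ 0 ✓
C6: 55 ≤ 58 ✓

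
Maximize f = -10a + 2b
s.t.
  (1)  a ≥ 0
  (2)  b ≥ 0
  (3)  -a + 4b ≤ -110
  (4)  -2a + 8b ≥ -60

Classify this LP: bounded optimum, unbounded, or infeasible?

Constraints -a + 4b ≤ -110 and -2a + 8b ≥ -60 have parallel boundaries but demand opposite sides — no point can satisfy both, so the region is empty.

infeasible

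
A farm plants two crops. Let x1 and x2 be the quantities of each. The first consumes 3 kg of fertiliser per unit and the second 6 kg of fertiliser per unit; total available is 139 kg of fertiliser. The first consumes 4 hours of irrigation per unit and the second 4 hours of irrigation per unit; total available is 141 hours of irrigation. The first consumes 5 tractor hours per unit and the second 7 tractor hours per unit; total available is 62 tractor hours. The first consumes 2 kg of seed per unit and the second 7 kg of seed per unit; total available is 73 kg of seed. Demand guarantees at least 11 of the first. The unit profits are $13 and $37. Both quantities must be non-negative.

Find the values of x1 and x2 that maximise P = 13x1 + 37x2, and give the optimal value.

x1 = 11, x2 = 1, maximum P = 180

Corner points and P = 13x1 + 37x2:
  (62/5, 0) → P = 806/5
  (11, 0) → P = 143
  (11, 1) → P = 180

The binding constraints are 5x1 + 7x2 = 62 and x1 = 11.
Solving simultaneously gives x1 = 11, x2 = 1.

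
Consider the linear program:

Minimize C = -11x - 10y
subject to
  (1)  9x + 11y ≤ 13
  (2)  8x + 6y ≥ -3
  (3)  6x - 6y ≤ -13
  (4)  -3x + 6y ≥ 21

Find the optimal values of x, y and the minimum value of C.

Corner points and C = -11x - 10y:
  (-111/34, 131/34) → C = -89/34
  (-51/29, 76/29) → C = -199/29
  (-24/11, 53/22) → C = -1/11

x = -51/29, y = 76/29, minimum C = -199/29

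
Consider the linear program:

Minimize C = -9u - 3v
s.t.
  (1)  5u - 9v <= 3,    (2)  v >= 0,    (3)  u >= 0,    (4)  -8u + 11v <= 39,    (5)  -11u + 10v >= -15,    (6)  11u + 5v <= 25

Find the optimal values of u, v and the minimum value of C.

u = 60/31, v = 23/31, minimum C = -609/31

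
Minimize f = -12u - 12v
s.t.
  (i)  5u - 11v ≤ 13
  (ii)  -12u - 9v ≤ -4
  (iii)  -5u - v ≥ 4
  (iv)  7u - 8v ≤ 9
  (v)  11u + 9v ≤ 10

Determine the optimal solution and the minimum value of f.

Feasible corners and f = -12u - 12v:
  (-40/33, 68/33) → f = -112/11
  (-6, 76/9) → f = -88/3
  (-23/17, 47/17) → f = -288/17

The binding constraints are -12u - 9v = -4 and 11u + 9v = 10.
Solving simultaneously gives u = -6, v = 76/9.

u = -6, v = 76/9, minimum f = -88/3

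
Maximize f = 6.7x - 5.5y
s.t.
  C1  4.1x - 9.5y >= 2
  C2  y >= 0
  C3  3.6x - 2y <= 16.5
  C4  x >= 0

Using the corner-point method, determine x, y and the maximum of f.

x = 55/12, y = 0, maximum f = 737/24

Vertices and f = 6.7x - 5.5y:
  (20/41, 0) → f = 134/41
  (47/8, 93/40) → f = 1063/40
  (55/12, 0) → f = 737/24

The binding constraints are y = 0 and 3.6x - 2y = 16.5.
Solving simultaneously gives x = 55/12, y = 0.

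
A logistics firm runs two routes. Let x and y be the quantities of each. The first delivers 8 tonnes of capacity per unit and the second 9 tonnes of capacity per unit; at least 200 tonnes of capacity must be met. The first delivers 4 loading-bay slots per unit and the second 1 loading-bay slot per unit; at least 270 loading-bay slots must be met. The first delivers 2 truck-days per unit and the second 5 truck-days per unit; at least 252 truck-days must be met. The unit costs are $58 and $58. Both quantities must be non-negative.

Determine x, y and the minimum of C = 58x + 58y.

x = 61, y = 26, minimum C = 5046

Extreme points and C = 58x + 58y:
  (0, 270) → C = 15660
  (126, 0) → C = 7308
  (61, 26) → C = 5046
The feasible region is unbounded (it extends along (0, 1), (1, 0)), but C strictly increases along every unbounded feasible direction, so there is no improving ray and the minimum is attained at a vertex.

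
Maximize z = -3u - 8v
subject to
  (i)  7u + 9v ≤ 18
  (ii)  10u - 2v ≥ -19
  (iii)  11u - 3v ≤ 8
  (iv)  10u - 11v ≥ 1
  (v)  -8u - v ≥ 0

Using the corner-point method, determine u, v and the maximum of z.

u = -73/8, v = -289/8, maximum z = 2531/8

Feasible corners and z = -3u - 8v:
  (-73/8, -289/8) → z = 2531/8
  (-211/90, -20/9) → z = 2233/90
  (8/35, -64/35) → z = 488/35
  (1/98, -4/49) → z = 61/98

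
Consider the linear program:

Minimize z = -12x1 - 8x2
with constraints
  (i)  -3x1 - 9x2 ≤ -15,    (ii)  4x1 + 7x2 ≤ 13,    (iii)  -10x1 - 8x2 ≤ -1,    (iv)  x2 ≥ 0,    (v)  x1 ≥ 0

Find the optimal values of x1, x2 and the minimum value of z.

Feasible corners and z = -12x1 - 8x2:
  (4/5, 7/5) → z = -104/5
  (0, 5/3) → z = -40/3
  (0, 13/7) → z = -104/7

At the optimal vertex, -3x1 - 9x2 = -15 and 4x1 + 7x2 = 13.
Solving simultaneously gives x1 = 4/5, x2 = 7/5.

x1 = 4/5, x2 = 7/5, minimum z = -104/5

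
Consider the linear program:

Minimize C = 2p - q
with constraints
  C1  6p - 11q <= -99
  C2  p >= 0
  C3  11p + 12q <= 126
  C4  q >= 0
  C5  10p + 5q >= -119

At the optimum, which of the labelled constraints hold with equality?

C2 and C3

Vertices and C = 2p - q:
  (0, 9) → C = -9
  (198/193, 1845/193) → C = -1449/193
  (0, 21/2) → C = -21/2

The minimum is at (0, 21/2). Substituting into each constraint, equality holds for C2 and C3; the remaining constraints have slack.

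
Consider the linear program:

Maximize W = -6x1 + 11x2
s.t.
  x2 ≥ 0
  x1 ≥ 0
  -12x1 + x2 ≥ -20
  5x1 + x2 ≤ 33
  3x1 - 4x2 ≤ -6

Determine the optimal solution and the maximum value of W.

Vertices and W = -6x1 + 11x2:
  (0, 33) → W = 363
  (0, 3/2) → W = 33/2
  (53/17, 296/17) → W = 2938/17
  (86/45, 44/15) → W = 104/5

The optimum lies where x1 = 0 and 5x1 + x2 = 33.
Solving simultaneously gives x1 = 0, x2 = 33.

x1 = 0, x2 = 33, maximum W = 363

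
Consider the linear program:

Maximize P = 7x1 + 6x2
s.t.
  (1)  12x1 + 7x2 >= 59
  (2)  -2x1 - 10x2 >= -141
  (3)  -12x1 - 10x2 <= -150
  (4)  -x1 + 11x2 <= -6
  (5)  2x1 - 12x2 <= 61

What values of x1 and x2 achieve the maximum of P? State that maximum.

Corner points and P = 7x1 + 6x2:
  (1611/32, 129/32) → P = 12051/32
  (1151/22, 40/11) → P = 8537/22
  (855/71, 39/71) → P = 6219/71
  (1205/82, -108/41) → P = 7139/82

The optimum lies where -2x1 - 10x2 = -141 and 2x1 - 12x2 = 61.
Solving simultaneously gives x1 = 1151/22, x2 = 40/11.

x1 = 1151/22, x2 = 40/11, maximum P = 8537/22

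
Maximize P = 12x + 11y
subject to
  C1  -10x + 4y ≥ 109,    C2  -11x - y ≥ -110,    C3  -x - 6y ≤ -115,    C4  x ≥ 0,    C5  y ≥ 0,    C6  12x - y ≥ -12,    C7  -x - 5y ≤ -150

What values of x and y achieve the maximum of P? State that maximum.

x = 98/23, y = 1452/23, maximum P = 17148/23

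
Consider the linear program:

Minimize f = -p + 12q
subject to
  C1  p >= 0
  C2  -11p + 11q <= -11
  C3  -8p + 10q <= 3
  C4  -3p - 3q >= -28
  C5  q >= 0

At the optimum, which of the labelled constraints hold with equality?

Corner points and f = -p + 12q:
  (31/6, 25/6) → f = 269/6
  (1, 0) → f = -1
  (28/3, 0) → f = -28/3

The minimum is at (28/3, 0). Substituting into each constraint, equality holds for C4 and C5; the remaining constraints have slack.

C4 and C5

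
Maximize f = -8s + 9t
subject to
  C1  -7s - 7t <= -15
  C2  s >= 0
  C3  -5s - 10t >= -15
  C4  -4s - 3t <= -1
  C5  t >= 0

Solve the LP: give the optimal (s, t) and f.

s = 9/7, t = 6/7, maximum f = -18/7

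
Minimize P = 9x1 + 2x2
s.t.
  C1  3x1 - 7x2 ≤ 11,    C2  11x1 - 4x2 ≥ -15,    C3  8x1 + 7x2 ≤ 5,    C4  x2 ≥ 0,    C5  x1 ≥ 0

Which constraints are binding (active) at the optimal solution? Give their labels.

C4 and C5

Corner points and P = 9x1 + 2x2:
  (5/8, 0) → P = 45/8
  (0, 5/7) → P = 10/7
  (0, 0) → P = 0

The minimum is at (0, 0). Substituting into each constraint, equality holds for C4 and C5; the remaining constraints have slack.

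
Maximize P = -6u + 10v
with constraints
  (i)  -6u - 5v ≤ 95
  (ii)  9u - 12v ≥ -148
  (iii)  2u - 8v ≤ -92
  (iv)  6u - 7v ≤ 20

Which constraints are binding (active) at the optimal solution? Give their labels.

Extreme points and P = -6u + 10v:
  (-5/3, 133/12) → P = 725/6
  (1276/9, 356/3) → P = 336
  (402/17, 296/17) → P = 548/17

The maximum is at (1276/9, 356/3). Substituting into each constraint, equality holds for (ii) and (iv); the remaining constraints have slack.

(ii) and (iv)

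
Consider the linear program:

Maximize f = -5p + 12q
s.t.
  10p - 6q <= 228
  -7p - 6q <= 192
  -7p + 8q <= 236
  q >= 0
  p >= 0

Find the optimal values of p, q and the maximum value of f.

Corner points and f = -5p + 12q:
  (1620/19, 1978/19) → f = 15636/19
  (114/5, 0) → f = -114
  (0, 59/2) → f = 354
  (0, 0) → f = 0

The optimum lies where 10p - 6q = 228 and -7p + 8q = 236.
Solving simultaneously gives p = 1620/19, q = 1978/19.

p = 1620/19, q = 1978/19, maximum f = 15636/19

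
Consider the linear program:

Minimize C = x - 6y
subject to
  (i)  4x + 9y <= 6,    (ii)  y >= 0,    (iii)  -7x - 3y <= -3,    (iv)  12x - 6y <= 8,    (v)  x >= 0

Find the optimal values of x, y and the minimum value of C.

x = 3/17, y = 10/17, minimum C = -57/17

Corner points and C = x - 6y:
  (3/17, 10/17) → C = -57/17
  (9/11, 10/33) → C = -1
  (3/7, 0) → C = 3/7
  (2/3, 0) → C = 2/3

The optimum lies where 4x + 9y = 6 and -7x - 3y = -3.
Solving simultaneously gives x = 3/17, y = 10/17.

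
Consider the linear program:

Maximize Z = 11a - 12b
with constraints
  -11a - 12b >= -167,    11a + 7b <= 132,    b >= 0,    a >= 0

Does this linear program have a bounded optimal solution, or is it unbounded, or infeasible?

bounded optimum

Feasible corners and Z = 11a - 12b:
  (83/11, 7) → Z = -1
  (0, 167/12) → Z = -167
  (12, 0) → Z = 132
  (0, 0) → Z = 0
The feasible region has finitely many vertices and no improving ray; the maximum is 132 at (12, 0).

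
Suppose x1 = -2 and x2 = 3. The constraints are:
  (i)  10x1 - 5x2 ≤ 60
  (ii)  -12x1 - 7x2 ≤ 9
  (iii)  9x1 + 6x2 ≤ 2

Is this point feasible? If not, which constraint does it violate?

feasible

(i): -35 ≤ 60 ✓
(ii): 3 ≤ 9 ✓
(iii): 0 ≤ 2 ✓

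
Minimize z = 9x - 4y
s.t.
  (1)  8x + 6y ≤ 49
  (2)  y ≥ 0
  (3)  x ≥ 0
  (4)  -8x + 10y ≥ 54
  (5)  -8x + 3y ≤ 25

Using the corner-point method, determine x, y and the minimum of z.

x = 0, y = 49/6, minimum z = -98/3

The optimum lies where 8x + 6y = 49 and x = 0.
Solving simultaneously gives x = 0, y = 49/6.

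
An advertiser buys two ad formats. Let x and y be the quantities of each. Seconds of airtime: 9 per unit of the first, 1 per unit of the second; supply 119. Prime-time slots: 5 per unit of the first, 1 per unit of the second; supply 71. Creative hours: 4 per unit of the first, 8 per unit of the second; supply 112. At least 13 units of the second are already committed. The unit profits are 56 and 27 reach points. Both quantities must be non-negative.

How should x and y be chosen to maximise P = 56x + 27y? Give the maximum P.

x = 2, y = 13, maximum P = 463

Corner points and P = 56x + 27y:
  (0, 14) → P = 378
  (0, 13) → P = 351
  (2, 13) → P = 463

At the optimal vertex, 4x + 8y = 112 and y = 13.
Solving simultaneously gives x = 2, y = 13.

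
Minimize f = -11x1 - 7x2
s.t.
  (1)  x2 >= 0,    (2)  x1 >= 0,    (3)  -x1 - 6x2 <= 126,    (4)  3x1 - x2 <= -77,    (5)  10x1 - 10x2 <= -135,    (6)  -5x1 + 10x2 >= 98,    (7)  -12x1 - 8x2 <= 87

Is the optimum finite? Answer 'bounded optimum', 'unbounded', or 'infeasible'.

From the feasible point (0, 77), moving in the direction (0, 1) keeps every constraint satisfied while f decreases without bound.

unbounded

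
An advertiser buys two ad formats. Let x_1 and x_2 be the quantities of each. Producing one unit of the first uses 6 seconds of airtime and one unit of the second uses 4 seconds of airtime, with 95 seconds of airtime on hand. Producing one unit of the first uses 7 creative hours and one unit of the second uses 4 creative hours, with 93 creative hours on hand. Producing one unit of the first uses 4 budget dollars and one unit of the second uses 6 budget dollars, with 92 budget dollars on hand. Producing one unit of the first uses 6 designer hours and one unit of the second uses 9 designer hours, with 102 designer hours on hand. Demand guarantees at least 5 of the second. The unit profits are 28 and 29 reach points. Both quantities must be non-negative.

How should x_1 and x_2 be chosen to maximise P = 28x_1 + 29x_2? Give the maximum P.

Vertices and P = 28x_1 + 29x_2:
  (0, 34/3) → P = 986/3
  (0, 5) → P = 145
  (19/2, 5) → P = 411

At the optimal vertex, 6x_1 + 9x_2 = 102 and x_2 = 5.
Solving simultaneously gives x_1 = 19/2, x_2 = 5.

x_1 = 19/2, x_2 = 5, maximum P = 411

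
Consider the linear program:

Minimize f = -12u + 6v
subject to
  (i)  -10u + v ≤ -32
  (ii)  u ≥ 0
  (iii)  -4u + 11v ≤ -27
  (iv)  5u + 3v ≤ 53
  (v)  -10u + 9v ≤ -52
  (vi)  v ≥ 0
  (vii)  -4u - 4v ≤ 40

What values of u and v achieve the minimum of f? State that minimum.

u = 53/5, v = 0, minimum f = -636/5

Corner points and f = -12u + 6v:
  (664/67, 77/67) → f = -7506/67
  (27/4, 0) → f = -81
  (53/5, 0) → f = -636/5

The binding constraints are 5u + 3v = 53 and v = 0.
Solving simultaneously gives u = 53/5, v = 0.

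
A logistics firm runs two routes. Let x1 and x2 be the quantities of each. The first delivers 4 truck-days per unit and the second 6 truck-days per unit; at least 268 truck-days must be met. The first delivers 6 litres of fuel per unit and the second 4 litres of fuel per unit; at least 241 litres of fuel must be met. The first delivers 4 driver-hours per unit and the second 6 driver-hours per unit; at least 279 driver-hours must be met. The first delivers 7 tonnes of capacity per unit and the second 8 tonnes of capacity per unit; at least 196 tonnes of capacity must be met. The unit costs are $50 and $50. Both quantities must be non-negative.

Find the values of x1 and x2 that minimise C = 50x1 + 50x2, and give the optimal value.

x1 = 33/2, x2 = 71/2, minimum C = 2600

Corner points and C = 50x1 + 50x2:
  (0, 241/4) → C = 6025/2
  (279/4, 0) → C = 6975/2
  (33/2, 71/2) → C = 2600
The feasible region is unbounded (it extends along (0, 1), (1, 0)), but C strictly increases along every unbounded feasible direction, so there is no improving ray and the minimum is attained at a vertex.

The optimum lies where 6x1 + 4x2 = 241 and 4x1 + 6x2 = 279.
Solving simultaneously gives x1 = 33/2, x2 = 71/2.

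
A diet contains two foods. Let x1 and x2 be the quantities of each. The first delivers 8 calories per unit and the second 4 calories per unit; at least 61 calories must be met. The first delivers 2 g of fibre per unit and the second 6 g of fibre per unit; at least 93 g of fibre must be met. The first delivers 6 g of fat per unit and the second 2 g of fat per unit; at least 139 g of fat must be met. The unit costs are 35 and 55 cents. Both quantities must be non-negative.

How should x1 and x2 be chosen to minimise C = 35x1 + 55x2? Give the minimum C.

x1 = 81/4, x2 = 35/4, minimum C = 1190

Corner points and C = 35x1 + 55x2:
  (0, 139/2) → C = 7645/2
  (93/2, 0) → C = 3255/2
  (81/4, 35/4) → C = 1190
The feasible region is unbounded (it extends along (0, 1), (1, 0)), but C strictly increases along every unbounded feasible direction, so there is no improving ray and the minimum is attained at a vertex.

The optimum lies where 2x1 + 6x2 = 93 and 6x1 + 2x2 = 139.
Solving simultaneously gives x1 = 81/4, x2 = 35/4.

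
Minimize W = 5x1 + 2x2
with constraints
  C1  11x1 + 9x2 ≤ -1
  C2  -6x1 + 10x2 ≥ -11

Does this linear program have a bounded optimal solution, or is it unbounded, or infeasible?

unbounded

From the feasible point (89/164, -127/164), moving in the direction (-10, -6) keeps every constraint satisfied while W decreases without bound.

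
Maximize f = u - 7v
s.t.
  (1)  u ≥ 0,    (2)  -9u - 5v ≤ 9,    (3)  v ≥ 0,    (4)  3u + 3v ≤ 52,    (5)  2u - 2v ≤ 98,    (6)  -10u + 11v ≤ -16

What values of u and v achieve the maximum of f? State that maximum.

u = 52/3, v = 0, maximum f = 52/3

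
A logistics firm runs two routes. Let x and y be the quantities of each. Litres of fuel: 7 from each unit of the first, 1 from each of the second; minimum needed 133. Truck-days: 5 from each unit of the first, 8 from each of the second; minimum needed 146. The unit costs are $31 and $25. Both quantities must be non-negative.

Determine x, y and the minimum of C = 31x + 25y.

x = 18, y = 7, minimum C = 733

Feasible corners and C = 31x + 25y:
  (0, 133) → C = 3325
  (146/5, 0) → C = 4526/5
  (18, 7) → C = 733
The feasible region is unbounded (it extends along (0, 1), (1, 0)), but C strictly increases along every unbounded feasible direction, so there is no improving ray and the minimum is attained at a vertex.

At the optimal vertex, 7x + y = 133 and 5x + 8y = 146.
Solving simultaneously gives x = 18, y = 7.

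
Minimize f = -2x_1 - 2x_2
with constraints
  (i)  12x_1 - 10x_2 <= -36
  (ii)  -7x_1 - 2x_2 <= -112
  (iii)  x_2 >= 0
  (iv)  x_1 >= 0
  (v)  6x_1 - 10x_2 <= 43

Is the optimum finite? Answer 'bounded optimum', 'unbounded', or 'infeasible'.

From the feasible point (524/47, 798/47), moving in the direction (0, 1) keeps every constraint satisfied while f decreases without bound.

unbounded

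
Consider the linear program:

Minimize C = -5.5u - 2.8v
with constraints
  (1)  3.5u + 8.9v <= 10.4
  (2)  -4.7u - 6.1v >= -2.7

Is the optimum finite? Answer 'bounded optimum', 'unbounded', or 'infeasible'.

unbounded

From the feasible point (-3941/2048, 3943/2048), moving in the direction (6.1, -4.7) keeps every constraint satisfied while C decreases without bound.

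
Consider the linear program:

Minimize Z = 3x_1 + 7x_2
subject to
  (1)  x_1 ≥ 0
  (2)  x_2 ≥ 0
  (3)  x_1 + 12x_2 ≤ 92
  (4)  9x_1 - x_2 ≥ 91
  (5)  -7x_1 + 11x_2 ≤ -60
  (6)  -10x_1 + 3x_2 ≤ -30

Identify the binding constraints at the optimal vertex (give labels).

(2) and (4)

Vertices and Z = 3x_1 + 7x_2:
  (92, 0) → Z = 276
  (91/9, 0) → Z = 91/3
  (1732/95, 584/95) → Z = 9284/95
  (941/92, 97/92) → Z = 1751/46

The minimum is at (91/9, 0). Substituting into each constraint, equality holds for (2) and (4); the remaining constraints have slack.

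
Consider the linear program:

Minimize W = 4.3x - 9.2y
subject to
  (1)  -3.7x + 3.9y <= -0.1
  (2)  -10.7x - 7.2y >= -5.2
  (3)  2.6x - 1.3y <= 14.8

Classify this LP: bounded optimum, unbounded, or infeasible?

Corner points and W = 4.3x - 9.2y:
  (700/2279, 1817/6837) → W = -38432/34185
  (11332/3263, -14484/3263) → W = 909902/16315
The feasible region has finitely many vertices and no improving ray; the minimum is -38432/34185 at (700/2279, 1817/6837).

bounded optimum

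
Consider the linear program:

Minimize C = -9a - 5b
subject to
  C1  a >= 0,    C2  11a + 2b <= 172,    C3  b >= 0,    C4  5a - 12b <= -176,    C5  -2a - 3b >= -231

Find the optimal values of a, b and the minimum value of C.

a = 54/29, b = 2197/29, minimum C = -11471/29

Feasible corners and C = -9a - 5b:
  (0, 44/3) → C = -220/3
  (0, 77) → C = -385
  (856/71, 1398/71) → C = -14694/71
  (54/29, 2197/29) → C = -11471/29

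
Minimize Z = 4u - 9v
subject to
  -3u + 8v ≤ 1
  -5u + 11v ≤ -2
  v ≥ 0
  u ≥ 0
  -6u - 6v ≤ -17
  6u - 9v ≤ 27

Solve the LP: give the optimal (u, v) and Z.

u = 27/7, v = 11/7, minimum Z = 9/7

Extreme points and Z = 4u - 9v:
  (27/7, 11/7) → Z = 9/7
  (75/7, 29/7) → Z = 39/7
  (199/96, 73/96) → Z = 139/96
  (17/6, 0) → Z = 34/3
  (9/2, 0) → Z = 18

The optimum lies where -3u + 8v = 1 and -5u + 11v = -2.
Solving simultaneously gives u = 27/7, v = 11/7.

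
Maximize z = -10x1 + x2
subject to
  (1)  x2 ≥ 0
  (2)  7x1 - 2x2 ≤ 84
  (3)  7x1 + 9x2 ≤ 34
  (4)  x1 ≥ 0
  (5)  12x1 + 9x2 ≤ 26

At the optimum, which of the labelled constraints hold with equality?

(4) and (5)

Corner points and z = -10x1 + x2:
  (0, 0) → z = 0
  (13/6, 0) → z = -65/3
  (0, 26/9) → z = 26/9

The maximum is at (0, 26/9). Substituting into each constraint, equality holds for (4) and (5); the remaining constraints have slack.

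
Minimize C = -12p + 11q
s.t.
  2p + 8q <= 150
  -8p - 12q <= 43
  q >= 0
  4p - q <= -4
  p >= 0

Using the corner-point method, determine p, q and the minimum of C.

p = 0, q = 4, minimum C = 44

Corner points and C = -12p + 11q:
  (59/17, 304/17) → C = 2636/17
  (0, 75/4) → C = 825/4
  (0, 4) → C = 44

The binding constraints are 4p - q = -4 and p = 0.
Solving simultaneously gives p = 0, q = 4.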